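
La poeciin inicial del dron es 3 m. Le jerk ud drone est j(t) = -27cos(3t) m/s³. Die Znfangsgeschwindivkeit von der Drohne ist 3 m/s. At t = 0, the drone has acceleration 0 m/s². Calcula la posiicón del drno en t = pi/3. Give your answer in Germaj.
Wir müssen die Stammfunktion unserer Gleichung für den Ruck j(t) = -27·cos(3·t) 3-mal finden. Mit ∫j(t)dt und Anwendung von a(0) = 0, finden wir a(t) = -9·sin(3·t). Die Stammfunktion von der Beschleunigung, mit v(0) = 3, ergibt die Geschwindigkeit: v(t) = 3·cos(3·t). Das Integral von der Geschwindigkeit ist die Position. Mit x(0) = 3 erhalten wir x(t) = sin(3·t) + 3. Wir haben die Position x(t) = sin(3·t) + 3. Durch Einsetzen von t = pi/3: x(pi/3) = 3.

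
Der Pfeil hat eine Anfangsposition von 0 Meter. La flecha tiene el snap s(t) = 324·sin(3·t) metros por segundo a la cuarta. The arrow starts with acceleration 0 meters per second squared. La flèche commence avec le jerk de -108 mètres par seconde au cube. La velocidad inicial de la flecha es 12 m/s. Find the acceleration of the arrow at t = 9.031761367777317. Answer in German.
Ausgehend von dem Snap s(t) = 324·sin(3·t), nehmen wir 2 Integrale. Die Stammfunktion von dem Snap ist der Ruck. Mit j(0) = -108 erhalten wir j(t) = -108·cos(3·t). Das Integral von dem Ruck ist die Beschleunigung. Mit a(0) = 0 erhalten wir a(t) = -36·sin(3·t). Mit a(t) = -36·sin(3·t) und Einsetzen von t = 9.031761367777317, finden wir a = -33.2727707614784.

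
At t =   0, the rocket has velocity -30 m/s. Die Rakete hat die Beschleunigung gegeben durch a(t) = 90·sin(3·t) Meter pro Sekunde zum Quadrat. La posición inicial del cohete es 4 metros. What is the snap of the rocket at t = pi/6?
Starting from acceleration a(t) = 90·sin(3·t), we take 2 derivatives. Taking d/dt of a(t), we find j(t) = 270·cos(3·t). The derivative of jerk gives snap: s(t) = -810·sin(3·t). From the given snap equation s(t) = -810·sin(3·t), we substitute t = pi/6 to get s = -810.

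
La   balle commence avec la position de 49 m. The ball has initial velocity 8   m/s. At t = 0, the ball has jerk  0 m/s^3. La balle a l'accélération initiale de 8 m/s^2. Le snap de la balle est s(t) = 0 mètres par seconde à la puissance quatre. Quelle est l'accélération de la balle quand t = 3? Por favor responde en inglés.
Starting from snap s(t) = 0, we take 2 antiderivatives. Integrating snap and using the initial condition j(0) = 0, we get j(t) = 0. Finding the antiderivative of j(t) and using a(0) = 8: a(t) = 8. We have acceleration a(t) = 8. Substituting t = 3: a(3) = 8.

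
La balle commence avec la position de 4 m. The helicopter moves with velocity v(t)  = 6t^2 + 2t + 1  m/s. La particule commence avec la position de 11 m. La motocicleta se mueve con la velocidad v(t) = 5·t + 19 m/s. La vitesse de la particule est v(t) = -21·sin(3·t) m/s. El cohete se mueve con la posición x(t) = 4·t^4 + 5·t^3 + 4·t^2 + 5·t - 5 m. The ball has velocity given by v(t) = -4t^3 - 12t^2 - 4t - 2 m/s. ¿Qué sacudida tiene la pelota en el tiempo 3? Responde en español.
Partiendo de la velocidad v(t) = -4·t^3 - 12·t^2 - 4·t - 2, tomamos 2 derivadas. Derivando la velocidad, obtenemos la aceleración: a(t) = -12·t^2 - 24·t - 4. La derivada de la aceleración da la sacudida: j(t) = -24·t - 24. Tenemos la sacudida j(t) = -24·t - 24. Sustituyendo t = 3: j(3) = -96.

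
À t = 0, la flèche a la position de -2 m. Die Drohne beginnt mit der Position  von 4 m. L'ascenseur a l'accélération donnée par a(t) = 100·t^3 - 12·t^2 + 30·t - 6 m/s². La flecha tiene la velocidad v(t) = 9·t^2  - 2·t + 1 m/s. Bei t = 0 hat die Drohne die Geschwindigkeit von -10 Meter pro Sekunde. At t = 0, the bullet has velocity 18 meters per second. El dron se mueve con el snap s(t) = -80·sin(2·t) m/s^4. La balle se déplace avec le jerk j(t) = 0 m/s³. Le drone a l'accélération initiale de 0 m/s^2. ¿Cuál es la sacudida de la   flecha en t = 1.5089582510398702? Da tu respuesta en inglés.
To solve this, we need to take 2 derivatives of our velocity equation v(t) = 9·t^2 - 2·t + 1. Differentiating velocity, we get acceleration: a(t) = 18·t - 2. Differentiating acceleration, we get jerk: j(t) = 18. We have jerk j(t) = 18. Substituting t = 1.5089582510398702: j(1.5089582510398702) = 18.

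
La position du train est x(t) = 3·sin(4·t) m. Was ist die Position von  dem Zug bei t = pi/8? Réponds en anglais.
From the given position equation x(t) = 3·sin(4·t), we substitute t = pi/8 to get x = 3.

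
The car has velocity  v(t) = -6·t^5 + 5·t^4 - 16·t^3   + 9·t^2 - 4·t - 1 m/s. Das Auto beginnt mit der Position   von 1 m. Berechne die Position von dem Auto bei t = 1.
Wir müssen unsere Gleichung für die Geschwindigkeit v(t) = -6·t^5 + 5·t^4 - 16·t^3 + 9·t^2 - 4·t - 1 1-mal integrieren. Das Integral von der Geschwindigkeit ist die Position. Mit x(0) = 1 erhalten wir x(t) = -t^6 + t^5 - 4·t^4 + 3·t^3 - 2·t^2 - t + 1. Wir haben die Position x(t) = -t^6 + t^5 - 4·t^4 + 3·t^3 - 2·t^2 - t + 1. Durch Einsetzen von t = 1: x(1) = -3.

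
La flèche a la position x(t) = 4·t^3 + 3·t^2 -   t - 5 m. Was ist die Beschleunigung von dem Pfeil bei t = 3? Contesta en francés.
En partant de la position x(t) = 4·t^3 + 3·t^2 - t - 5, nous prenons 2 dérivées. La dérivée de la position donne la vitesse: v(t) = 12·t^2 + 6·t - 1. En dérivant la vitesse, nous obtenons l'accélération: a(t) = 24·t + 6. En utilisant a(t) = 24·t + 6 et en substituant t = 3, nous trouvons a = 78.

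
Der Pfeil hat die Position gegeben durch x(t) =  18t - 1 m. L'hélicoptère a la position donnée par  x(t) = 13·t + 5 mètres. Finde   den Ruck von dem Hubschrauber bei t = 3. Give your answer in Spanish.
Para resolver esto, necesitamos tomar 3 derivadas de nuestra ecuación de la posición x(t) = 13·t + 5. Tomando d/dt de x(t), encontramos v(t) = 13. La derivada de la velocidad da la aceleración: a(t) = 0. La derivada de la aceleración da la sacudida: j(t) = 0. De la ecuación de la sacudida j(t) = 0, sustituimos t = 3 para obtener j = 0.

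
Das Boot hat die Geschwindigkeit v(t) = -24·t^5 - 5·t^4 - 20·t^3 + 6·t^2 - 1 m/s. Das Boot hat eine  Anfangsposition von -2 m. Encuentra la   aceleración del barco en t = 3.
Partiendo de la velocidad v(t) = -24·t^5 - 5·t^4 - 20·t^3 + 6·t^2 - 1, tomamos 1 derivada. La derivada de la velocidad da la aceleración: a(t) = -120·t^4 - 20·t^3 - 60·t^2 + 12·t. De la ecuación de la aceleración a(t) = -120·t^4 - 20·t^3 - 60·t^2 + 12·t, sustituimos t = 3 para obtener a = -10764.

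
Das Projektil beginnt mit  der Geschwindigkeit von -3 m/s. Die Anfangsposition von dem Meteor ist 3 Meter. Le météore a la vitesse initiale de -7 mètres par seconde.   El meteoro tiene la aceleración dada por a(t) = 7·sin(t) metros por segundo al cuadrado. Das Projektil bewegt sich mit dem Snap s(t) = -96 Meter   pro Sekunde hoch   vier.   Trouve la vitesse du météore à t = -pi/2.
Nous devons trouver la primitive de notre équation de l'accélération a(t) = 7·sin(t) 1 fois. En intégrant l'accélération et en utilisant la condition initiale v(0) = -7, nous obtenons v(t) = -7·cos(t). De l'équation de la vitesse v(t) = -7·cos(t), nous substituons t = -pi/2 pour obtenir v = 0.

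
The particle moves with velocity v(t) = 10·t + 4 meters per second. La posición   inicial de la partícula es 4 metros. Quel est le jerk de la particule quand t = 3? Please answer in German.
Um dies zu lösen, müssen wir 2 Ableitungen unserer Gleichung für die Geschwindigkeit v(t) = 10·t + 4 nehmen. Die Ableitung von der Geschwindigkeit ergibt die Beschleunigung: a(t) = 10. Durch Ableiten von der Beschleunigung erhalten wir den Ruck: j(t) = 0. Wir haben den Ruck j(t) = 0. Durch Einsetzen von t = 3: j(3) = 0.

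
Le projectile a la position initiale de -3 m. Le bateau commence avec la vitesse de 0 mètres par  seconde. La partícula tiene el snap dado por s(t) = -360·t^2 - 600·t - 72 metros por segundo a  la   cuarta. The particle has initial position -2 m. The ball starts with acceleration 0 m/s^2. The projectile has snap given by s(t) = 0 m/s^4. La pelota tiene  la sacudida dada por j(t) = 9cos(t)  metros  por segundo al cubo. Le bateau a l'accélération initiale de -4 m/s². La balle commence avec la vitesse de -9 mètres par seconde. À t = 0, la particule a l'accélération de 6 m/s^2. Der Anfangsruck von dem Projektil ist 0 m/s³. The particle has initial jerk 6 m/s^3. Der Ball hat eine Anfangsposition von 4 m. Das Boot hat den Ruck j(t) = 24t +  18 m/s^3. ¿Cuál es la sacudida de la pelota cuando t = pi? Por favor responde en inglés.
Using j(t) = 9·cos(t) and substituting t = pi, we find j = -9.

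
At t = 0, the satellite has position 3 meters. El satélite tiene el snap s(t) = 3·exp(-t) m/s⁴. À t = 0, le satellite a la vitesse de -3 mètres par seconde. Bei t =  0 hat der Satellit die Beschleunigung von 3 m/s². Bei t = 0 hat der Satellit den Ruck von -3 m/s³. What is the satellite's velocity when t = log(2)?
To find the answer, we compute 3 antiderivatives of s(t) = 3·exp(-t). Integrating snap and using the initial condition j(0) = -3, we get j(t) = -3·exp(-t). Integrating jerk and using the initial condition a(0) = 3, we get a(t) = 3·exp(-t). The antiderivative of acceleration, with v(0) = -3, gives velocity: v(t) = -3·exp(-t). Using v(t) = -3·exp(-t) and substituting t = log(2), we find v = -3/2.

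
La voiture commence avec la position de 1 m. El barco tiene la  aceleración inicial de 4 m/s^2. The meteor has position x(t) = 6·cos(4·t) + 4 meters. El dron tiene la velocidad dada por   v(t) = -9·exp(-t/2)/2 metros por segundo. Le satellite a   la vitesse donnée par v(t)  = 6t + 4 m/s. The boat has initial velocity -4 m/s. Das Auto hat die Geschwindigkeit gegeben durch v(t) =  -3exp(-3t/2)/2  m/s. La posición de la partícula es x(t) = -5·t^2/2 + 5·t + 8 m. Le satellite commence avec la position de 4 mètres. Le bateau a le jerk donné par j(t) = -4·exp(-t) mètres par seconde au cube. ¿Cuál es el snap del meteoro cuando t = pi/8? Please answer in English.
Starting from position x(t) = 6·cos(4·t) + 4, we take 4 derivatives. The derivative of position gives velocity: v(t) = -24·sin(4·t). Differentiating velocity, we get acceleration: a(t) = -96·cos(4·t). The derivative of acceleration gives jerk: j(t) = 384·sin(4·t). Taking d/dt of j(t), we find s(t) = 1536·cos(4·t). We have snap s(t) = 1536·cos(4·t). Substituting t = pi/8: s(pi/8) = 0.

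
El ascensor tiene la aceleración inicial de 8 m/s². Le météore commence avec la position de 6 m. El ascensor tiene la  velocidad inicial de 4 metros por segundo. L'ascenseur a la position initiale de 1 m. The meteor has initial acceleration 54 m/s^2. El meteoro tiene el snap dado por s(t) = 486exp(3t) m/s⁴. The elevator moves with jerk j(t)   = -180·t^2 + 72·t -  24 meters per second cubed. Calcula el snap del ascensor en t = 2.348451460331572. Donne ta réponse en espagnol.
Para resolver esto, necesitamos tomar 1 derivada de nuestra ecuación de la sacudida j(t) = -180·t^2 + 72·t - 24. Tomando d/dt de j(t), encontramos s(t) = 72 - 360·t. De la ecuación del snap s(t) = 72 - 360·t, sustituimos t = 2.348451460331572 para obtener s = -773.442525719366.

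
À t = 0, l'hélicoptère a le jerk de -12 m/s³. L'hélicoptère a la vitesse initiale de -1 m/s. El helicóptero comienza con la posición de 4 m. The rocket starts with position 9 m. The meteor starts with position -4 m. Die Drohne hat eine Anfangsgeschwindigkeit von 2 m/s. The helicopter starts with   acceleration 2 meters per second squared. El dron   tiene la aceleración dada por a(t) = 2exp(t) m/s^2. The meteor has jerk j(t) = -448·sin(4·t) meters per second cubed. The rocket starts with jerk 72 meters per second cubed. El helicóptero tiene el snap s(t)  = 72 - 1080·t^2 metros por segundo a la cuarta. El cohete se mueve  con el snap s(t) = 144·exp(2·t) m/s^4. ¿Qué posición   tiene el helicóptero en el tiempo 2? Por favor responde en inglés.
We need to integrate our snap equation s(t) = 72 - 1080·t^2 4 times. Integrating snap and using the initial condition j(0) = -12, we get j(t) = -360·t^3 + 72·t - 12. The integral of jerk, with a(0) = 2, gives acceleration: a(t) = -90·t^4 + 36·t^2 - 12·t + 2. Finding the integral of a(t) and using v(0) = -1: v(t) = -18·t^5 + 12·t^3 - 6·t^2 + 2·t - 1. The antiderivative of velocity, with x(0) = 4, gives position: x(t) = -3·t^6 + 3·t^4 - 2·t^3 + t^2 - t + 4. We have position x(t) = -3·t^6 + 3·t^4 - 2·t^3 + t^2 - t + 4. Substituting t = 2: x(2) = -154.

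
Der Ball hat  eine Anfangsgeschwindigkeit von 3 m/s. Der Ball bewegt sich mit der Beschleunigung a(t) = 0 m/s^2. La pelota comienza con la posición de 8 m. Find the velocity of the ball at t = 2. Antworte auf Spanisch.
Necesitamos integrar nuestra ecuación de la aceleración a(t) = 0 1 vez. Tomando ∫a(t)dt y aplicando v(0) = 3, encontramos v(t) = 3. Tenemos la velocidad v(t) = 3. Sustituyendo t = 2: v(2) = 3.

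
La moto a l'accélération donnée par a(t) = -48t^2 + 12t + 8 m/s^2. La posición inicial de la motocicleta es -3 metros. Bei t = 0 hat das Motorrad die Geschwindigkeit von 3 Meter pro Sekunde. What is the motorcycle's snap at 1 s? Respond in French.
En partant de l'accélération a(t) = -48·t^2 + 12·t + 8, nous prenons 2 dérivées. En prenant d/dt de a(t), nous trouvons j(t) = 12 - 96·t. En prenant d/dt de j(t), nous trouvons s(t) = -96. De l'équation du snap s(t) = -96, nous substituons t = 1 pour obtenir s = -96.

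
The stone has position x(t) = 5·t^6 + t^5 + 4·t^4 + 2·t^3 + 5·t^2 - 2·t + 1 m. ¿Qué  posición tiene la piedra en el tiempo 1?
Usando x(t) = 5·t^6 + t^5 + 4·t^4 + 2·t^3 + 5·t^2 - 2·t + 1 y sustituyendo t = 1, encontramos x = 16.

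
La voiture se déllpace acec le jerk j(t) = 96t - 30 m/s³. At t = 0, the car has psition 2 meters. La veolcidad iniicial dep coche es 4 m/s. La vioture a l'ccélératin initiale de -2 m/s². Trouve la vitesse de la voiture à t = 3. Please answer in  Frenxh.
Nous devons trouver l'intégrale de notre équation du jerk j(t) = 96·t - 30 2 fois. La primitive du jerk est l'accélération. En utilisant a(0) = -2, nous obtenons a(t) = 48·t^2 - 30·t - 2. La primitive de l'accélération, avec v(0) = 4, donne la vitesse: v(t) = 16·t^3 - 15·t^2 - 2·t + 4. De l'équation de la vitesse v(t) = 16·t^3 - 15·t^2 - 2·t + 4, nous substituons t = 3 pour obtenir v = 295.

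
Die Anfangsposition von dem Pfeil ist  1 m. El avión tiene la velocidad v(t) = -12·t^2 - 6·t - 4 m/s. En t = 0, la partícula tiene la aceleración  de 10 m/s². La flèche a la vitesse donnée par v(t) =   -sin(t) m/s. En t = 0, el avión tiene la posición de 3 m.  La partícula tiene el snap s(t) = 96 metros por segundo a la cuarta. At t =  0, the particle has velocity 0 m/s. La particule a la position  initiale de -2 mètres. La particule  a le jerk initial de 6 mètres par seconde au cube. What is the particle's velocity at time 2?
We must find the antiderivative of our snap equation s(t) = 96 3 times. Finding the integral of s(t) and using j(0) = 6: j(t) = 96·t + 6. The antiderivative of jerk is acceleration. Using a(0) = 10, we get a(t) = 48·t^2 + 6·t + 10. The antiderivative of acceleration, with v(0) = 0, gives velocity: v(t) = t·(16·t^2 + 3·t + 10). Using v(t) = t·(16·t^2 + 3·t + 10) and substituting t = 2, we find v = 160.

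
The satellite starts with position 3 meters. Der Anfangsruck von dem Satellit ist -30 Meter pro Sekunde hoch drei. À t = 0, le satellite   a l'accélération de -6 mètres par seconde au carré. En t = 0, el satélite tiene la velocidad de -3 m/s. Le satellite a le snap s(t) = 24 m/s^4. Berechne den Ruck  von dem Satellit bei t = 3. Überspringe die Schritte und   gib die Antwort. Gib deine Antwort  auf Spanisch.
La sacudida en t = 3 es j = 42.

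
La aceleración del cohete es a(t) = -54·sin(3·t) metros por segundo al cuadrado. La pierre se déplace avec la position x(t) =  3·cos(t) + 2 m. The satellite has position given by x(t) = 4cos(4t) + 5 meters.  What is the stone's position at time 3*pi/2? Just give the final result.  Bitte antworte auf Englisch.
x(3*pi/2) = 2.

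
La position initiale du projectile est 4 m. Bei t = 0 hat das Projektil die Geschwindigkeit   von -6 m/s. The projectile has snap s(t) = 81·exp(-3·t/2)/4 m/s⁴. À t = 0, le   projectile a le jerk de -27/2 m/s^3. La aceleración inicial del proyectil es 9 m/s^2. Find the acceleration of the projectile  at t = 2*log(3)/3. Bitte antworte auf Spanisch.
Debemos encontrar la antiderivada de nuestra ecuación del snap s(t) = 81·exp(-3·t/2)/4 2 veces. La integral del snap es la sacudida. Usando j(0) = -27/2, obtenemos j(t) = -27·exp(-3·t/2)/2. La antiderivada de la sacudida, con a(0) = 9, da la aceleración: a(t) = 9·exp(-3·t/2). De la ecuación de la aceleración a(t) = 9·exp(-3·t/2), sustituimos t = 2*log(3)/3 para obtener a = 3.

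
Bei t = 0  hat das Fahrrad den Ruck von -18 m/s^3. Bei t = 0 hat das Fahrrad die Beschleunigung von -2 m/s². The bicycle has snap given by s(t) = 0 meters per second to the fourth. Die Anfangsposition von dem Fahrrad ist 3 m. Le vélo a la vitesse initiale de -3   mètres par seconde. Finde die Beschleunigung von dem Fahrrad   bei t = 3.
Um dies zu lösen, müssen wir 2 Stammfunktionen unserer Gleichung für den Snap s(t) = 0 finden. Das Integral von dem Snap, mit j(0) = -18, ergibt den Ruck: j(t) = -18. Mit ∫j(t)dt und Anwendung von a(0) = -2, finden wir a(t) = -18·t - 2. Wir haben die Beschleunigung a(t) = -18·t - 2. Durch Einsetzen von t = 3: a(3) = -56.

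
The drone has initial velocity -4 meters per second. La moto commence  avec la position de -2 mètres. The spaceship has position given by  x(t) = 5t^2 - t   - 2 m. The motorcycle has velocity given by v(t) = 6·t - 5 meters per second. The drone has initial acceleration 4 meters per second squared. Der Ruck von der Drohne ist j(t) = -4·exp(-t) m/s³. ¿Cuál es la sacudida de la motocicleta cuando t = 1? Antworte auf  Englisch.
Starting from velocity v(t) = 6·t - 5, we take 2 derivatives. The derivative of velocity gives acceleration: a(t) = 6. Differentiating acceleration, we get jerk: j(t) = 0. Using j(t) = 0 and substituting t = 1, we find j = 0.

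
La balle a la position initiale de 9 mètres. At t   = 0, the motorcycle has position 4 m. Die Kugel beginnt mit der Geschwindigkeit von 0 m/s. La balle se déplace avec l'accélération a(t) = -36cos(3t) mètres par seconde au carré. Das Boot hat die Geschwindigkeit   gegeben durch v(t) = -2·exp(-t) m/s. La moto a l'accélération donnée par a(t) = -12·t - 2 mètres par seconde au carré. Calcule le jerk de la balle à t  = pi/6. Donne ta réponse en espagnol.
Partiendo de la aceleración a(t) = -36·cos(3·t), tomamos 1 derivada. Tomando d/dt de a(t), encontramos j(t) = 108·sin(3·t). Tenemos la sacudida j(t) = 108·sin(3·t). Sustituyendo t = pi/6: j(pi/6) = 108.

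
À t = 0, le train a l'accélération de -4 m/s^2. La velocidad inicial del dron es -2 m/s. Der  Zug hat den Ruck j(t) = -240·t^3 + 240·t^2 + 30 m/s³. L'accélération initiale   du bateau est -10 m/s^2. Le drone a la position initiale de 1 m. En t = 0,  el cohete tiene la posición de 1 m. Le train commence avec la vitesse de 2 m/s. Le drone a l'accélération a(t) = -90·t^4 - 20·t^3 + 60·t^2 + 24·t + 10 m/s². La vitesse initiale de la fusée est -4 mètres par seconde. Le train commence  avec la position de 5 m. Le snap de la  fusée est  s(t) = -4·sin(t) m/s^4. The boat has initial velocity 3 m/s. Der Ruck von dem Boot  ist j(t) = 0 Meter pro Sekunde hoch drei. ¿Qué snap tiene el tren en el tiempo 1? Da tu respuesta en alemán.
Um dies zu lösen, müssen wir 1 Ableitung unserer Gleichung für den Ruck j(t) = -240·t^3 + 240·t^2 + 30 nehmen. Mit d/dt von j(t) finden wir s(t) = -720·t^2 + 480·t. Wir haben den Snap s(t) = -720·t^2 + 480·t. Durch Einsetzen von t = 1: s(1) = -240.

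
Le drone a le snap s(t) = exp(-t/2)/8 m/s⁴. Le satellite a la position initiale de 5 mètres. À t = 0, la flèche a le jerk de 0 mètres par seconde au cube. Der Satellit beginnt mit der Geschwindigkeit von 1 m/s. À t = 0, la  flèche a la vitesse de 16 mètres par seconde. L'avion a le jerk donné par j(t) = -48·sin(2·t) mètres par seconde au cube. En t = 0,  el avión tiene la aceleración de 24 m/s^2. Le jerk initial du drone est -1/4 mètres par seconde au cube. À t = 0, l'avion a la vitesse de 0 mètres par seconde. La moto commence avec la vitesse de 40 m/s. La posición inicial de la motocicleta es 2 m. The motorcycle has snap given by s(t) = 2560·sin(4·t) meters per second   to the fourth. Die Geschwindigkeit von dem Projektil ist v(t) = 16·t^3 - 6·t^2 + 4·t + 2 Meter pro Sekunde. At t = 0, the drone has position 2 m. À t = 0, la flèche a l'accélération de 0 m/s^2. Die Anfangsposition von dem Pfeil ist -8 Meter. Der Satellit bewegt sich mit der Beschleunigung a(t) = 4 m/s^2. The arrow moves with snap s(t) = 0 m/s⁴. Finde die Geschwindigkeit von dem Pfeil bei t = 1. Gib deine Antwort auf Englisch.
Starting from snap s(t) = 0, we take 3 integrals. The integral of snap, with j(0) = 0, gives jerk: j(t) = 0. Finding the integral of j(t) and using a(0) = 0: a(t) = 0. The antiderivative of acceleration is velocity. Using v(0) = 16, we get v(t) = 16. Using v(t) = 16 and substituting t = 1, we find v = 16.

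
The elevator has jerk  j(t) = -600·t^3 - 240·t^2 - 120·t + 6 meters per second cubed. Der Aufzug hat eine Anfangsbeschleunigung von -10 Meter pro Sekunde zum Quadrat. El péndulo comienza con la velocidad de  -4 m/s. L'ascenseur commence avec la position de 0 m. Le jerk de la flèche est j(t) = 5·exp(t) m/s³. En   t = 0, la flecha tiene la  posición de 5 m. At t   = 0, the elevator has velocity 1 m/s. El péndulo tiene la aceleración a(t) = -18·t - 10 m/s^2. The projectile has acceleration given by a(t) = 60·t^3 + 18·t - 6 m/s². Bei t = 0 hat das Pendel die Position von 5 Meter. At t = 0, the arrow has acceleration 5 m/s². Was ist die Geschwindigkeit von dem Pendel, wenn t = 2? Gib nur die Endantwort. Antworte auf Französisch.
v(2) = -60.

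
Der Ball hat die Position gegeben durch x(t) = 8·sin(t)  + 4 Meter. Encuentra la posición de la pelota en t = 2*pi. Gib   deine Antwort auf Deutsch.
Aus der Gleichung für die Position x(t) = 8·sin(t) + 4, setzen wir t = 2*pi ein und erhalten x = 4.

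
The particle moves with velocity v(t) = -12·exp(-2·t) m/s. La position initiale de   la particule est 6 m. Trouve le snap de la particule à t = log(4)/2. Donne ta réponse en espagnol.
Partiendo de la velocidad v(t) = -12·exp(-2·t), tomamos 3 derivadas. Tomando d/dt de v(t), encontramos a(t) = 24·exp(-2·t). La derivada de la aceleración da la sacudida: j(t) = -48·exp(-2·t). Derivando la sacudida, obtenemos el snap: s(t) = 96·exp(-2·t). Tenemos el snap s(t) = 96·exp(-2·t). Sustituyendo t = log(4)/2: s(log(4)/2) = 24.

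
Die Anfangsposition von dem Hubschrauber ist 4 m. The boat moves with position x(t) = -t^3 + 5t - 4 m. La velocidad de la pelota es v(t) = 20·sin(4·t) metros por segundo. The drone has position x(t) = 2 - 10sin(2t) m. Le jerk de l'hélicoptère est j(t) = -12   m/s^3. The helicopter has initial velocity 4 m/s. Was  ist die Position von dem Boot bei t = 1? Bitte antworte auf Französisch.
Nous avons la position x(t) = -t^3 + 5·t - 4. En substituant t = 1: x(1) = 0.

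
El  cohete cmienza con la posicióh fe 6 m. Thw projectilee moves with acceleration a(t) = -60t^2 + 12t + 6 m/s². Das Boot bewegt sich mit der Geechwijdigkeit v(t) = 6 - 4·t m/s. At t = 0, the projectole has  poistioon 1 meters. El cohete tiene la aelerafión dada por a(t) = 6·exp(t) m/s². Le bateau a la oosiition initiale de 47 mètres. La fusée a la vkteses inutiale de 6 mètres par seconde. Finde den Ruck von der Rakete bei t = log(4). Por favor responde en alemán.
Wir müssen unsere Gleichung für die Beschleunigung a(t) = 6·exp(t) 1-mal ableiten. Die Ableitung von der Beschleunigung ergibt den Ruck: j(t) = 6·exp(t). Aus der Gleichung für den Ruck j(t) = 6·exp(t), setzen wir t = log(4) ein und erhalten j = 24.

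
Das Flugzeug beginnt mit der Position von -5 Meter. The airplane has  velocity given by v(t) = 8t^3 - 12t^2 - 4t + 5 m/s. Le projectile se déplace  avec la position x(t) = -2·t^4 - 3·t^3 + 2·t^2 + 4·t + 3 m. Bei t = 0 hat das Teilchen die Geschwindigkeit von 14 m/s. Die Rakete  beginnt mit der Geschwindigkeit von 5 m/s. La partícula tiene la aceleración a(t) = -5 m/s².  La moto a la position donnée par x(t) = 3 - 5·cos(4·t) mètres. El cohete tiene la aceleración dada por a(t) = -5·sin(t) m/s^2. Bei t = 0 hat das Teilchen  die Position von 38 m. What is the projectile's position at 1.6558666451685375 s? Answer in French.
De l'équation de la position x(t) = -2·t^4 - 3·t^3 + 2·t^2 + 4·t + 3, nous substituons t = 1.6558666451685375 pour obtenir x = -13.5493481210384.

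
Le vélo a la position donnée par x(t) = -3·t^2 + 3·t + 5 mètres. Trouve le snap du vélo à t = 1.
Nous devons dériver notre équation de la position x(t) = -3·t^2 + 3·t + 5 4 fois. En dérivant la position, nous obtenons la vitesse: v(t) = 3 - 6·t. En dérivant la vitesse, nous obtenons l'accélération: a(t) = -6. En dérivant l'accélération, nous obtenons le jerk: j(t) = 0. En prenant d/dt de j(t), nous trouvons s(t) = 0. De l'équation du snap s(t) = 0, nous substituons t = 1 pour obtenir s = 0.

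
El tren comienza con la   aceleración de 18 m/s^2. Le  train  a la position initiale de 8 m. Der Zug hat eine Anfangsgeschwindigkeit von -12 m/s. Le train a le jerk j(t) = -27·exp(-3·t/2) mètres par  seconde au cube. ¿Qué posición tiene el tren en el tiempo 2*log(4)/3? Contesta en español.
Para resolver esto, necesitamos tomar 3 antiderivadas de nuestra ecuación de la sacudida j(t) = -27·exp(-3·t/2). La antiderivada de la sacudida, con a(0) = 18, da la aceleración: a(t) = 18·exp(-3·t/2). La antiderivada de la aceleración es la velocidad. Usando v(0) = -12, obtenemos v(t) = -12·exp(-3·t/2). La antiderivada de la velocidad, con x(0) = 8, da la posición: x(t) = 8·exp(-3·t/2). Usando x(t) = 8·exp(-3·t/2) y sustituyendo t = 2*log(4)/3, encontramos x = 2.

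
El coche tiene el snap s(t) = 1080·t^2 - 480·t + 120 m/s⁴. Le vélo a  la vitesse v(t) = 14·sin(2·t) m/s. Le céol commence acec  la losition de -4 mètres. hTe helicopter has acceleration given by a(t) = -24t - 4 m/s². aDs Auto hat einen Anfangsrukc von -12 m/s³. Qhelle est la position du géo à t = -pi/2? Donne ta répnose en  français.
Nous devons trouver la primitive de notre équation de la vitesse v(t) = 14·sin(2·t) 1 fois. En prenant ∫v(t)dt et en appliquant x(0) = -4, nous trouvons x(t) = 3 - 7·cos(2·t). Nous avons la position x(t) = 3 - 7·cos(2·t). En substituant t = -pi/2: x(-pi/2) = 10.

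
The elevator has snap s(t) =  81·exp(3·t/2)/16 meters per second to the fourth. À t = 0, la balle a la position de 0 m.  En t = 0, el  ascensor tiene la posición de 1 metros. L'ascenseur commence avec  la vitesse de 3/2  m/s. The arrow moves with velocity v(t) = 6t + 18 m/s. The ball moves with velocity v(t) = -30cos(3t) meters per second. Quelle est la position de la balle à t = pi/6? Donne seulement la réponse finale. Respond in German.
Die Antwort ist -10.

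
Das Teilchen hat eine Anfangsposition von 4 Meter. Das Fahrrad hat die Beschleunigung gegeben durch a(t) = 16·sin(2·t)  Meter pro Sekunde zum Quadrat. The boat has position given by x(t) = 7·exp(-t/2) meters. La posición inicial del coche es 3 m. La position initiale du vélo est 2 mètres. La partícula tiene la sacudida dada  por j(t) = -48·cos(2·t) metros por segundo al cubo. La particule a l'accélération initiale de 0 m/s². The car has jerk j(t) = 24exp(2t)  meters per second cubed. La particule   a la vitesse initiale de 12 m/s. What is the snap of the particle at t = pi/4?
We must differentiate our jerk equation j(t) = -48·cos(2·t) 1 time. Taking d/dt of j(t), we find s(t) = 96·sin(2·t). Using s(t) = 96·sin(2·t) and substituting t = pi/4, we find s = 96.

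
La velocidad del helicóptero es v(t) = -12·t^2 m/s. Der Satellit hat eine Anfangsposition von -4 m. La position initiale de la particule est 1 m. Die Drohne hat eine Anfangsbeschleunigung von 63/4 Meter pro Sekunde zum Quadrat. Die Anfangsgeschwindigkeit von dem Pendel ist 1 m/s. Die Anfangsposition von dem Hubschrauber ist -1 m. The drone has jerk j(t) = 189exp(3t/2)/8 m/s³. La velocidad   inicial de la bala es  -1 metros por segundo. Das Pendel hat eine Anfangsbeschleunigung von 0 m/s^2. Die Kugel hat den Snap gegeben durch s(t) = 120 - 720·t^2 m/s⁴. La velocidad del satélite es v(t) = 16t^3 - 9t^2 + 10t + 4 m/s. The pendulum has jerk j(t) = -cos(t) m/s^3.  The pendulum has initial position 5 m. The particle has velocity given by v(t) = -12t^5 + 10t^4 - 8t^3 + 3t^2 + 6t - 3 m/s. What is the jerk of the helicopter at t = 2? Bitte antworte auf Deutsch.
Wir müssen unsere Gleichung für die Geschwindigkeit v(t) = -12·t^2 2-mal ableiten. Die Ableitung von der Geschwindigkeit ergibt die Beschleunigung: a(t) = -24·t. Durch Ableiten von der Beschleunigung erhalten wir den Ruck: j(t) = -24. Aus der Gleichung für den Ruck j(t) = -24, setzen wir t = 2 ein und erhalten j = -24.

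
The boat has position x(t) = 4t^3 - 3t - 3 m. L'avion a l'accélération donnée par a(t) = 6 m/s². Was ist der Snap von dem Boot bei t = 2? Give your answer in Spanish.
Partiendo de la posición x(t) = 4·t^3 - 3·t - 3, tomamos 4 derivadas. Tomando d/dt de x(t), encontramos v(t) = 12·t^2 - 3. Tomando d/dt de v(t), encontramos a(t) = 24·t. Tomando d/dt de a(t), encontramos j(t) = 24. La derivada de la sacudida da el snap: s(t) = 0. Tenemos el snap s(t) = 0. Sustituyendo t = 2: s(2) = 0.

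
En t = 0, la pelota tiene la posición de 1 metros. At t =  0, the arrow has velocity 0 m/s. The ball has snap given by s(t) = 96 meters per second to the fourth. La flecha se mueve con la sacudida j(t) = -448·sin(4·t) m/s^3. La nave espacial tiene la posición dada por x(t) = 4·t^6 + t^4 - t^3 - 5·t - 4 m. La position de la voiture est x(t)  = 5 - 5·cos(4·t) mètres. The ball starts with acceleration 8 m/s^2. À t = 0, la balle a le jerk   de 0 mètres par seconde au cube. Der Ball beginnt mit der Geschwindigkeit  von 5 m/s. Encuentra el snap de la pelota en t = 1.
Tenemos el snap s(t) = 96. Sustituyendo t = 1: s(1) = 96.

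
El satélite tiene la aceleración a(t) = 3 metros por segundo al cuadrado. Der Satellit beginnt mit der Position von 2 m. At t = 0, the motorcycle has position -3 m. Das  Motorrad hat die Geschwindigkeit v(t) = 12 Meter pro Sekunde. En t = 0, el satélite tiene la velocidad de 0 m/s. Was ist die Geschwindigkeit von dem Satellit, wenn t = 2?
Wir müssen unsere Gleichung für die Beschleunigung a(t) = 3 1-mal integrieren. Durch Integration von der Beschleunigung und Verwendung der Anfangsbedingung v(0) = 0, erhalten wir v(t) = 3·t. Mit v(t) = 3·t und Einsetzen von t = 2, finden wir v = 6.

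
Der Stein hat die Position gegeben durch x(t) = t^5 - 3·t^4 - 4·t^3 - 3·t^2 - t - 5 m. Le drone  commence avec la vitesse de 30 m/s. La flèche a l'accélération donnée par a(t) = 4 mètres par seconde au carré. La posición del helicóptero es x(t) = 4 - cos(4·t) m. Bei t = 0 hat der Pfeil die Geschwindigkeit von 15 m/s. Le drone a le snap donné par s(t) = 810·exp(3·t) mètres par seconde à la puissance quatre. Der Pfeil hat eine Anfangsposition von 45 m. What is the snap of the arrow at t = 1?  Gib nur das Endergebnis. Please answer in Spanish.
La respuesta es 0.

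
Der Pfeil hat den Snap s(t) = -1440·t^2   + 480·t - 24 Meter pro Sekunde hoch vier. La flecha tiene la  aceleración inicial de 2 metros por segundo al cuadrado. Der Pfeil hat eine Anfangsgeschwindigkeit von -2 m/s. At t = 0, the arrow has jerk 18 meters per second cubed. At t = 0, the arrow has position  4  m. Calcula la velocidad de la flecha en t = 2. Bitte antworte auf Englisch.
We need to integrate our snap equation s(t) = -1440·t^2 + 480·t - 24 3 times. The integral of snap is jerk. Using j(0) = 18, we get j(t) = -480·t^3 + 240·t^2 - 24·t + 18. Integrating jerk and using the initial condition a(0) = 2, we get a(t) = -120·t^4 + 80·t^3 - 12·t^2 + 18·t + 2. Finding the integral of a(t) and using v(0) = -2: v(t) = -24·t^5 + 20·t^4 - 4·t^3 + 9·t^2 + 2·t - 2. Using v(t) = -24·t^5 + 20·t^4 - 4·t^3 + 9·t^2 + 2·t - 2 and substituting t = 2, we find v = -442.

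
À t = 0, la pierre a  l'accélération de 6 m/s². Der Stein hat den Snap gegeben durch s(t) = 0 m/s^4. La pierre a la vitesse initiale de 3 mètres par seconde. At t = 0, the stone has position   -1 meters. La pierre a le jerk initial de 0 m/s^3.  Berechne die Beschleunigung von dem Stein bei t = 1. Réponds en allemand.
Um dies zu lösen, müssen wir 2 Integrale unserer Gleichung für den Snap s(t) = 0 finden. Die Stammfunktion von dem Snap ist der Ruck. Mit j(0) = 0 erhalten wir j(t) = 0. Die Stammfunktion von dem Ruck ist die Beschleunigung. Mit a(0) = 6 erhalten wir a(t) = 6. Aus der Gleichung für die Beschleunigung a(t) = 6, setzen wir t = 1 ein und erhalten a = 6.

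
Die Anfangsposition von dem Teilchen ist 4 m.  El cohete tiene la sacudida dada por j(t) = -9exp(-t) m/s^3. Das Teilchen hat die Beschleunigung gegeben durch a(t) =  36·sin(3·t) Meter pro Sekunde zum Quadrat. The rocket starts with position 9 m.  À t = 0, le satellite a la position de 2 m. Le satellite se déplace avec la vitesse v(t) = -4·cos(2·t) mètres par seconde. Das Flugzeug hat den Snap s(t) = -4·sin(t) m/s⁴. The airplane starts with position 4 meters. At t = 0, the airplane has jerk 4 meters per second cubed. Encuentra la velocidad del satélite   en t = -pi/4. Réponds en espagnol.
Tenemos la velocidad v(t) = -4·cos(2·t). Sustituyendo t = -pi/4: v(-pi/4) = 0.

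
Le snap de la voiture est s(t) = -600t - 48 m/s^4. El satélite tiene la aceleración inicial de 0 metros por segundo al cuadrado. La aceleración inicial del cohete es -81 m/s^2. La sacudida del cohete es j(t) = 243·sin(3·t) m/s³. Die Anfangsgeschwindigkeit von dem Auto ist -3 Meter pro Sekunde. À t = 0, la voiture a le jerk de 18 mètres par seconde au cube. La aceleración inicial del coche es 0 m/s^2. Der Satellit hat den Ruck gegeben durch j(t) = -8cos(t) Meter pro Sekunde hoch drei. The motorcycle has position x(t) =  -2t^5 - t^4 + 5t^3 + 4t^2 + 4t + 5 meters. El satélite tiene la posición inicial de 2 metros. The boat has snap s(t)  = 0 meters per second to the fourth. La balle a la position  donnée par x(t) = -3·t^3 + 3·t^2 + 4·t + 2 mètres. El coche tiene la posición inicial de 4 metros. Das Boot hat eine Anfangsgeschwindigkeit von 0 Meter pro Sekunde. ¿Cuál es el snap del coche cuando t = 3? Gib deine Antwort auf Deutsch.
Aus der Gleichung für den Snap s(t) = -600·t - 48, setzen wir t = 3 ein und erhalten s = -1848.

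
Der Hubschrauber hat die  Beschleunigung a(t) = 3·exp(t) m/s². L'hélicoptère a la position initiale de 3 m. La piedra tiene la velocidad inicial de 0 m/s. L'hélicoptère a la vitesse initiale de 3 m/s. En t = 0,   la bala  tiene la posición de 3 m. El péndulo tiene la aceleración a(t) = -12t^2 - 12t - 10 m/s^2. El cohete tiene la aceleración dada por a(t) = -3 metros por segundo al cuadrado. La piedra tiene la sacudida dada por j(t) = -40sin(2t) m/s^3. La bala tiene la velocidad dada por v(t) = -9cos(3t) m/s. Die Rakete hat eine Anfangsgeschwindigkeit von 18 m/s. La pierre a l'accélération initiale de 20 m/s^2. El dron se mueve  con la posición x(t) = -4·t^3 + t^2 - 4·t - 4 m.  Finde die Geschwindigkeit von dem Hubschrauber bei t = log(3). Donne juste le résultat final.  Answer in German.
Die Geschwindigkeit bei t = log(3) ist v = 9.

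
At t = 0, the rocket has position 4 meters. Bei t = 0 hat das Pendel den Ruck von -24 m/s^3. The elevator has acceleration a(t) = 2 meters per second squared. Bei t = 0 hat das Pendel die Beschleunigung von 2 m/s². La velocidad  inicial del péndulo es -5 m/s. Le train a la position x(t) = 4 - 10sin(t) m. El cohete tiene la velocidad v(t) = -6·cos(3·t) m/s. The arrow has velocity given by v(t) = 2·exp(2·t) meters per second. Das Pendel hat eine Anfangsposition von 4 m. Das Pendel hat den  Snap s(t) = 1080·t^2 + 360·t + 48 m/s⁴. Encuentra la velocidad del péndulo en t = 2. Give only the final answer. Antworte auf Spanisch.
En t = 2, v = 831.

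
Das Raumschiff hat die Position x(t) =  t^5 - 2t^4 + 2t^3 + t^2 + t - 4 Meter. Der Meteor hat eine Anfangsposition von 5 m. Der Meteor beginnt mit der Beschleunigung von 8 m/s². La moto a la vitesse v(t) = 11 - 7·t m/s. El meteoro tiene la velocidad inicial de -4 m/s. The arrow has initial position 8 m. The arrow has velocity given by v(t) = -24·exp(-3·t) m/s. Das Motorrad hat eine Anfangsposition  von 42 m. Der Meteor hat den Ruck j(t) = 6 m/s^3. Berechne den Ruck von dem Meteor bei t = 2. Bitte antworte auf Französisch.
Nous avons le jerk j(t) = 6. En substituant t = 2: j(2) = 6.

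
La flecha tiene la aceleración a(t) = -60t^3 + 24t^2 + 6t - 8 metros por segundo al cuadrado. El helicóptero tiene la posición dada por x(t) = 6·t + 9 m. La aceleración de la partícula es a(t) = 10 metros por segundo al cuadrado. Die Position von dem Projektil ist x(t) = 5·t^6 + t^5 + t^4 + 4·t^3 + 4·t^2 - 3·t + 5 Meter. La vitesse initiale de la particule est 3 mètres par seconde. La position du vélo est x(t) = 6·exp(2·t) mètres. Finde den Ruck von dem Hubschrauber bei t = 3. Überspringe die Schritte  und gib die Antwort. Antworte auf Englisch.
j(3) = 0.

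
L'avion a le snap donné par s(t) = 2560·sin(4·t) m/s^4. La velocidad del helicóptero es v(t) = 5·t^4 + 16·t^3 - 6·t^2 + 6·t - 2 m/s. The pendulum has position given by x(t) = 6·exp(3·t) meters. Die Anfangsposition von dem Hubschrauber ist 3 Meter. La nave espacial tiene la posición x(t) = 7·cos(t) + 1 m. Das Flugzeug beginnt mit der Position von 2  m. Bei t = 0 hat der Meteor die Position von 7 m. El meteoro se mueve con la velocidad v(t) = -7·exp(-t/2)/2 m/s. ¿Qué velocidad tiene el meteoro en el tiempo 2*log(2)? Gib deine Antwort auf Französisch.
De l'équation de la vitesse v(t) = -7·exp(-t/2)/2, nous substituons t = 2*log(2) pour obtenir v = -7/4.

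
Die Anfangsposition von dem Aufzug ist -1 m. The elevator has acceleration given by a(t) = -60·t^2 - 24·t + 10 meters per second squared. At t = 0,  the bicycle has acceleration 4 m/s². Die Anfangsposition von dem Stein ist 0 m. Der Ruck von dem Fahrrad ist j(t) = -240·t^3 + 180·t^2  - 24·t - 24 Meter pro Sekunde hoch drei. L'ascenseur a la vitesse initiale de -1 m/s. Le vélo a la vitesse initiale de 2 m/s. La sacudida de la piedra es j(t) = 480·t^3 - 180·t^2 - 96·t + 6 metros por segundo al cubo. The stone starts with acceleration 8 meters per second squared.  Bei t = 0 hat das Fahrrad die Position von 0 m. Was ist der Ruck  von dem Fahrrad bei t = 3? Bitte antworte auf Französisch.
De l'équation du jerk j(t) = -240·t^3 + 180·t^2 - 24·t - 24, nous substituons t = 3 pour obtenir j = -4956.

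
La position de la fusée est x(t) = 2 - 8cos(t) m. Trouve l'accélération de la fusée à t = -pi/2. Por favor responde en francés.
Nous devons dériver notre équation de la position x(t) = 2 - 8·cos(t) 2 fois. En dérivant la position, nous obtenons la vitesse: v(t) = 8·sin(t). En prenant d/dt de v(t), nous trouvons a(t) = 8·cos(t). Nous avons l'accélération a(t) = 8·cos(t). En substituant t = -pi/2: a(-pi/2) = 0.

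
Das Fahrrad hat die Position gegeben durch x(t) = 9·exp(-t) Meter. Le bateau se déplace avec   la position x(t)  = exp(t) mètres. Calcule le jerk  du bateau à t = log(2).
Pour résoudre ceci, nous devons prendre 3 dérivées de notre équation de la position x(t) = exp(t). En prenant d/dt de x(t), nous trouvons v(t) = exp(t). La dérivée de la vitesse donne l'accélération: a(t) = exp(t). La dérivée de l'accélération donne le jerk: j(t) = exp(t). En utilisant j(t) = exp(t) et en substituant t = log(2), nous trouvons j = 2.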